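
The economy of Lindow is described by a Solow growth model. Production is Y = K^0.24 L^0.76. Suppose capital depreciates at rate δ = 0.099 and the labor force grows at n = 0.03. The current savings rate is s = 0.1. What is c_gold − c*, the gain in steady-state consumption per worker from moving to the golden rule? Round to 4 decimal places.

Δc ≈ 0.0941

Break-even investment rate: n + δ = 0.03 + 0.099 = 0.129.
Current steady state (s = 0.1): k* = (0.1/0.129)^(1/0.76) ≈ 0.7153, y* = 0.7153^0.24 ≈ 0.9227, c* = (1−0.1)·0.9227 ≈ 0.8305.
At the golden rule the marginal product of capital equals n+δ: 0.24·k^(0.24−1) = 0.129. Solving, k_gold = (0.24/0.129)^(1/0.76) ≈ 2.2634.
y_gold = 2.2634^0.24 ≈ 1.2166, c_gold = y_gold − 0.129·k_gold ≈ 0.9246.
Gain: Δc = 0.9246 − 0.8305 ≈ 0.0941.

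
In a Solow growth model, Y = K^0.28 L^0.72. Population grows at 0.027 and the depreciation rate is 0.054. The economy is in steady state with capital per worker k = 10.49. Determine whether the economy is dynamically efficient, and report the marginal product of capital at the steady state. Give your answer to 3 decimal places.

The effective depreciation rate is n + δ = 0.027 + 0.054 = 0.081.
MPK = 0.28·k^(0.28−1) = 0.28·10.49^(-0.72) ≈ 0.0515.
MPK < 0.081, so the economy is dynamically inefficient (over-saving).

dynamically inefficient; MPK ≈ 0.052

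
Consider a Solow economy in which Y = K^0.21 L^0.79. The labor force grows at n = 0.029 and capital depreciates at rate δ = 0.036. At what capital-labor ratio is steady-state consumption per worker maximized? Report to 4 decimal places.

k_gold ≈ 4.4126

Break-even investment rate: n + δ = 0.029 + 0.036 = 0.065.
Maximizing c = f(k) − (n+δ)·k gives f'(k) = n+δ, i.e. 0.21·k^(0.21−1) = 0.065, so k_gold = (0.21/0.065)^(1/0.79) ≈ 4.4126.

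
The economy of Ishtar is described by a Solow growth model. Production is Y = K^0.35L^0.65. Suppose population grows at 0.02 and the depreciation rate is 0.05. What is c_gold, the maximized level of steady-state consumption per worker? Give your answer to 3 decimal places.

c_gold ≈ 1.546

n + δ = 0.02 + 0.05 = 0.07.
Setting f'(k) = n+δ gives 0.35·k^(0.35−1) = 0.07, hence k_gold = (0.35/0.07)^(1/0.65) ≈ 11.8943.
y_gold = 11.8943^0.35 ≈ 2.3789.
c_gold = y_gold − (n+δ)·k_gold = 2.3789 − 0.07·11.8943 ≈ 1.5463.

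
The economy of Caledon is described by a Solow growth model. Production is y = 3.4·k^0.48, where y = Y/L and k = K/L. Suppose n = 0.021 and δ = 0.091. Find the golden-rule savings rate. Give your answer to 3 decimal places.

s_gold = 0.480

Capital per worker breaks even when investment replaces (n + δ)·k; here n + δ = 0.112.
At the golden rule MPK = n+δ, and in any Cobb-Douglas steady state s = (n+δ)·k/y = MPK·k/y = capital's share 0.48.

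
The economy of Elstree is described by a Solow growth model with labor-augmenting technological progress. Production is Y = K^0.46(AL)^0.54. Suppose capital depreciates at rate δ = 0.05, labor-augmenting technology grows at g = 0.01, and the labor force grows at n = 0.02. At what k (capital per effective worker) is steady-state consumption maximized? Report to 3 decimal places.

Capital per effective worker breaks even when investment replaces (n + g + δ)·k; here n + g + δ = 0.08.
Setting f'(k) = n+g+δ gives 0.46·k^(0.46−1) = 0.08, hence k_gold = (0.46/0.08)^(1/0.54) ≈ 25.5148.

k_gold ≈ 25.515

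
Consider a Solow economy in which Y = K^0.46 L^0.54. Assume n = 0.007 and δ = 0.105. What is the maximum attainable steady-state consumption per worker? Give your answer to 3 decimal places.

c_gold ≈ 1.799

Capital per worker breaks even when investment replaces (n + δ)·k; here n + δ = 0.112.
At the golden rule the marginal product of capital equals n+δ: 0.46·k^(0.46−1) = 0.112. Solving, k_gold = (0.46/0.112)^(1/0.54) ≈ 13.6831.
y_gold = 13.6831^0.46 ≈ 3.3315.
c_gold = y_gold − (n+δ)·k_gold = 3.3315 − 0.112·13.6831 ≈ 1.7990.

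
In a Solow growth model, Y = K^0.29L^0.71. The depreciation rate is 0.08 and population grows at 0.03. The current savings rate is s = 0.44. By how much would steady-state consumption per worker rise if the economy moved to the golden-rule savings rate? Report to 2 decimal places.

Δc ≈ 0.07

n + δ = 0.03 + 0.08 = 0.11.
Current steady state (s = 0.44): k* = (0.44/0.11)^(1/0.71) ≈ 7.0465, y* = 7.0465^0.29 ≈ 1.7616, c* = (1−0.44)·1.7616 ≈ 0.9865.
At the golden rule the marginal product of capital equals n+δ: 0.29·k^(0.29−1) = 0.11. Solving, k_gold = (0.29/0.11)^(1/0.71) ≈ 3.9171.
y_gold = 3.9171^0.29 ≈ 1.4858, c_gold = y_gold − 0.11·k_gold ≈ 1.0549.
Gain: Δc = 1.0549 − 0.9865 ≈ 0.0684.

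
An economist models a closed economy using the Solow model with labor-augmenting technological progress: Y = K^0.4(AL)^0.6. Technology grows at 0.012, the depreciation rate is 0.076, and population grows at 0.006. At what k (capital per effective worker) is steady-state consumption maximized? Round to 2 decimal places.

k_gold ≈ 11.17

The effective depreciation rate is n + g + δ = 0.006 + 0.012 + 0.076 = 0.094.
At the golden rule the marginal product of capital equals n+g+δ: 0.4·k^(0.4−1) = 0.094. Solving, k_gold = (0.4/0.094)^(1/0.6) ≈ 11.1743.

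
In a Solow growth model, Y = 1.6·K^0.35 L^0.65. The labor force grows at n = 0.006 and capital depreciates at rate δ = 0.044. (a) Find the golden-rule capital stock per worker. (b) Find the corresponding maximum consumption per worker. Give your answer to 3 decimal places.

Break-even investment rate: n + δ = 0.006 + 0.044 = 0.05.
Maximizing c = f(k) − (n+δ)·k gives f'(k) = n+δ, i.e. 0.35·1.6·k^(0.35−1) = 0.05, so k_gold = (0.35·1.6/0.05)^(1/0.65) ≈ 41.1322.
y_gold = 1.6·41.1322^0.35 ≈ 5.8760; c_gold = y_gold − 0.05·k_gold ≈ 3.8194.

(a) k_gold ≈ 41.132; (b) c_gold ≈ 3.819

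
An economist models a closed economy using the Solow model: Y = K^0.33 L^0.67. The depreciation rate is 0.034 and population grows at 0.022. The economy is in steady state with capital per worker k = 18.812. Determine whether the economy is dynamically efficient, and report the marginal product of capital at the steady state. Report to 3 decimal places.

The effective depreciation rate is n + δ = 0.022 + 0.034 = 0.056.
MPK = 0.33·k^(0.33−1) = 0.33·18.812^(-0.67) ≈ 0.0462.
MPK < 0.056, so the economy is dynamically inefficient (over-saving).

dynamically inefficient; MPK ≈ 0.046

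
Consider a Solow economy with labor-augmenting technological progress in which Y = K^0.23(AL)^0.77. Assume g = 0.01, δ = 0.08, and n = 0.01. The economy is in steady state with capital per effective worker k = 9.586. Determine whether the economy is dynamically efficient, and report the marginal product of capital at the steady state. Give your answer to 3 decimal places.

n + g + δ = 0.01 + 0.01 + 0.08 = 0.1.
MPK = 0.23·k^(0.23−1) = 0.23·9.586^(-0.77) ≈ 0.0404.
MPK < 0.1, so the economy is dynamically inefficient (over-saving).

dynamically inefficient; MPK ≈ 0.040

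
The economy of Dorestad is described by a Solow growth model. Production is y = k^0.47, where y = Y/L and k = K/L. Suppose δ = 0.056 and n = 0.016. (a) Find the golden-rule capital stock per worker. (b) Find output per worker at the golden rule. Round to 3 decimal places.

(a) k_gold ≈ 34.458; (b) y_gold ≈ 5.279

Break-even investment rate: n + δ = 0.016 + 0.056 = 0.072.
Golden rule sets MPK = n+δ: 0.47·k^(0.47−1) = 0.072, so k_gold = (0.47/0.072)^(1/0.53) ≈ 34.4582.
y_gold = 34.4582^0.47 ≈ 5.2787.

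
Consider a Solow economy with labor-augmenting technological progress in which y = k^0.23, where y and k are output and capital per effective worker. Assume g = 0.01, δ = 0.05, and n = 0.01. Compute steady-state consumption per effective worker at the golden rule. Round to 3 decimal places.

c_gold ≈ 1.099

Capital per effective worker breaks even when investment replaces (n + g + δ)·k; here n + g + δ = 0.07.
Golden rule sets MPK = n+g+δ: 0.23·k^(0.23−1) = 0.07, so k_gold = (0.23/0.07)^(1/0.77) ≈ 4.6876.
y_gold = 4.6876^0.23 ≈ 1.4267.
c_gold = y_gold − (n+g+δ)·k_gold = 1.4267 − 0.07·4.6876 ≈ 1.0985.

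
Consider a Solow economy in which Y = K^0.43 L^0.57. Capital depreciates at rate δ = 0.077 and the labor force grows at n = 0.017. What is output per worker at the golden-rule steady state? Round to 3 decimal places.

The effective depreciation rate is n + δ = 0.017 + 0.077 = 0.094.
Setting f'(k) = n+δ gives 0.43·k^(0.43−1) = 0.094, hence k_gold = (0.43/0.094)^(1/0.57) ≈ 14.4043.
Output: y_gold = k_gold^0.43 = 14.4043^0.43 ≈ 3.1488.

y_gold ≈ 3.149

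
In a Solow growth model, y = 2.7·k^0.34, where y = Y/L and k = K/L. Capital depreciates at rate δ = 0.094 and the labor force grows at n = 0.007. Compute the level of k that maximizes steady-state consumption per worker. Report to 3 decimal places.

k_gold ≈ 28.334

Break-even investment rate: n + δ = 0.007 + 0.094 = 0.101.
Golden rule sets MPK = n+δ: 0.34·2.7·k^(0.34−1) = 0.101, so k_gold = (0.34·2.7/0.101)^(1/0.66) ≈ 28.3338.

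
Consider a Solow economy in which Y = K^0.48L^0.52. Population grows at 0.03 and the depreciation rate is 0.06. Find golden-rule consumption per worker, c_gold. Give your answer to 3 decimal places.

c_gold ≈ 2.438

Break-even investment rate: n + δ = 0.03 + 0.06 = 0.09.
Maximizing c = f(k) − (n+δ)·k gives f'(k) = n+δ, i.e. 0.48·k^(0.48−1) = 0.09, so k_gold = (0.48/0.09)^(1/0.52) ≈ 25.0077.
y_gold = 25.0077^0.48 ≈ 4.6890.
c_gold = y_gold − (n+δ)·k_gold = 4.6890 − 0.09·25.0077 ≈ 2.4383.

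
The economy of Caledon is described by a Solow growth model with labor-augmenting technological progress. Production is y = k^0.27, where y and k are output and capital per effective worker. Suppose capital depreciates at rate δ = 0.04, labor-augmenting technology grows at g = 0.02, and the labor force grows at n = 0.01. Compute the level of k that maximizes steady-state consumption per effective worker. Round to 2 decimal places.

n + g + δ = 0.01 + 0.02 + 0.04 = 0.07.
Maximizing c = f(k) − (n+g+δ)·k gives f'(k) = n+g+δ, i.e. 0.27·k^(0.27−1) = 0.07, so k_gold = (0.27/0.07)^(1/0.73) ≈ 6.3548.

k_gold ≈ 6.35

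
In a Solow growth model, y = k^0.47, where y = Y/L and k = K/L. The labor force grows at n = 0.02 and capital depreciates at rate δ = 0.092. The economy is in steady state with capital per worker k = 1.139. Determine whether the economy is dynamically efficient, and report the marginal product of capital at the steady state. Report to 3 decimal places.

Break-even investment rate: n + δ = 0.02 + 0.092 = 0.112.
MPK = 0.47·k^(0.47−1) = 0.47·1.139^(-0.53) ≈ 0.4387.
MPK > 0.112, so the economy is dynamically efficient (under-saving).

dynamically efficient; MPK ≈ 0.439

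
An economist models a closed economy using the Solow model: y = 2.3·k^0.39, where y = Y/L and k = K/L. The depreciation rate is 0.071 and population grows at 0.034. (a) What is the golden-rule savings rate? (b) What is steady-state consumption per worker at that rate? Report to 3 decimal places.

Capital per worker breaks even when investment replaces (n + δ)·k; here n + δ = 0.105.
For Cobb-Douglas, s_gold equals capital's share: s_gold = 0.39.
At the golden rule the marginal product of capital equals n+δ: 0.39·2.3·k^(0.39−1) = 0.105. Solving, k_gold = (0.39·2.3/0.105)^(1/0.61) ≈ 33.6681.
y_gold = 2.3·33.6681^0.39 ≈ 9.0645; c_gold = (1−0.39)·y_gold ≈ 5.5293.

(a) s_gold = 0.390; (b) c_gold ≈ 5.529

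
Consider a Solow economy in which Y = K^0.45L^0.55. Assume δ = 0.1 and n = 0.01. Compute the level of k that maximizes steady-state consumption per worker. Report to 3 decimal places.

k_gold ≈ 12.954

n + δ = 0.01 + 0.1 = 0.11.
At the golden rule the marginal product of capital equals n+δ: 0.45·k^(0.45−1) = 0.11. Solving, k_gold = (0.45/0.11)^(1/0.55) ≈ 12.9539.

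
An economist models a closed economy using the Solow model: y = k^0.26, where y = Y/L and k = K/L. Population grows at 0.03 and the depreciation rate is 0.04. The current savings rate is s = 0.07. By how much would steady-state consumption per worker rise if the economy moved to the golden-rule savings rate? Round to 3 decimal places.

The effective depreciation rate is n + δ = 0.03 + 0.04 = 0.07.
Current steady state (s = 0.07): k* = (0.07/0.07)^(1/0.74) ≈ 1.0000, y* = 1.0000^0.26 ≈ 1.0000, c* = (1−0.07)·1.0000 ≈ 0.9300.
At the golden rule the marginal product of capital equals n+δ: 0.26·k^(0.26−1) = 0.07. Solving, k_gold = (0.26/0.07)^(1/0.74) ≈ 5.8898.
y_gold = 5.8898^0.26 ≈ 1.5857, c_gold = y_gold − 0.07·k_gold ≈ 1.1734.
Gain: Δc = 1.1734 − 0.9300 ≈ 0.2434.

Δc ≈ 0.243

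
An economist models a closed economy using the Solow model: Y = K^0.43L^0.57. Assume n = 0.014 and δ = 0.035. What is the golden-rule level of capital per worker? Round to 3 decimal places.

The effective depreciation rate is n + δ = 0.014 + 0.035 = 0.049.
Maximizing c = f(k) − (n+δ)·k gives f'(k) = n+δ, i.e. 0.43·k^(0.43−1) = 0.049, so k_gold = (0.43/0.049)^(1/0.57) ≈ 45.1714.

k_gold ≈ 45.171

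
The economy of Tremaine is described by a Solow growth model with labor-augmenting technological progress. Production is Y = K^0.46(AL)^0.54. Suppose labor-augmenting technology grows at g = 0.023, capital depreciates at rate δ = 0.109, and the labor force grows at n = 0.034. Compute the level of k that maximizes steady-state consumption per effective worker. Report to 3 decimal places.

k_gold ≈ 6.603

Capital per effective worker breaks even when investment replaces (n + g + δ)·k; here n + g + δ = 0.166.
Golden rule sets MPK = n+g+δ: 0.46·k^(0.46−1) = 0.166, so k_gold = (0.46/0.166)^(1/0.54) ≈ 6.6027.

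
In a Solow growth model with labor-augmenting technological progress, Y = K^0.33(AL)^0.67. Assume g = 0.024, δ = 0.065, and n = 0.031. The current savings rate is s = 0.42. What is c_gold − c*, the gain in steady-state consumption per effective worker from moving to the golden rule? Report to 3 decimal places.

n + g + δ = 0.031 + 0.024 + 0.065 = 0.12.
Current steady state (s = 0.42): k* = (0.42/0.12)^(1/0.67) ≈ 6.4870, y* = 6.4870^0.33 ≈ 1.8534, c* = (1−0.42)·1.8534 ≈ 1.0750.
Golden rule sets MPK = n+g+δ: 0.33·k^(0.33−1) = 0.12, so k_gold = (0.33/0.12)^(1/0.67) ≈ 4.5261.
y_gold = 4.5261^0.33 ≈ 1.6458, c_gold = y_gold − 0.12·k_gold ≈ 1.1027.
Gain: Δc = 1.1027 − 1.0750 ≈ 0.0277.

Δc ≈ 0.028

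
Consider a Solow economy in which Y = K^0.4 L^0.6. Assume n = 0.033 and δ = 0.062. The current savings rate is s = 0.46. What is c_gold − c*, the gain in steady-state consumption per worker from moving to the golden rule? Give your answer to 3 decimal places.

Δc ≈ 0.019

n + δ = 0.033 + 0.062 = 0.095.
Current steady state (s = 0.46): k* = (0.46/0.095)^(1/0.6) ≈ 13.8587, y* = 13.8587^0.4 ≈ 2.8621, c* = (1−0.46)·2.8621 ≈ 1.5456.
Setting f'(k) = n+δ gives 0.4·k^(0.4−1) = 0.095, hence k_gold = (0.4/0.095)^(1/0.6) ≈ 10.9789.
y_gold = 10.9789^0.4 ≈ 2.6075, c_gold = y_gold − 0.095·k_gold ≈ 1.5645.
Gain: Δc = 1.5645 − 1.5456 ≈ 0.0189.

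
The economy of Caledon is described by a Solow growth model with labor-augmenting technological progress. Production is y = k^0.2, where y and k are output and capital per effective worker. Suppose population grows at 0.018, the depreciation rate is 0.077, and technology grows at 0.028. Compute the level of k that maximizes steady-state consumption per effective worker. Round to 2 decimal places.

Break-even investment rate: n + g + δ = 0.018 + 0.028 + 0.077 = 0.123.
At the golden rule the marginal product of capital equals n+g+δ: 0.2·k^(0.2−1) = 0.123. Solving, k_gold = (0.2/0.123)^(1/0.8) ≈ 1.8361.

k_gold ≈ 1.84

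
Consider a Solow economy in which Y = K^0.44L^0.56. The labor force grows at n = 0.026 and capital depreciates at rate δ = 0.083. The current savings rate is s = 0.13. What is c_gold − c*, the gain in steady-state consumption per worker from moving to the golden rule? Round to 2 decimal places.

Break-even investment rate: n + δ = 0.026 + 0.083 = 0.109.
Current steady state (s = 0.13): k* = (0.13/0.109)^(1/0.56) ≈ 1.3697, y* = 1.3697^0.44 ≈ 1.1485, c* = (1−0.13)·1.1485 ≈ 0.9992.
Maximizing c = f(k) − (n+δ)·k gives f'(k) = n+δ, i.e. 0.44·k^(0.44−1) = 0.109, so k_gold = (0.44/0.109)^(1/0.56) ≈ 12.0834.
y_gold = 12.0834^0.44 ≈ 2.9934, c_gold = y_gold − 0.109·k_gold ≈ 1.6763.
Gain: Δc = 1.6763 − 0.9992 ≈ 0.6771.

Δc ≈ 0.68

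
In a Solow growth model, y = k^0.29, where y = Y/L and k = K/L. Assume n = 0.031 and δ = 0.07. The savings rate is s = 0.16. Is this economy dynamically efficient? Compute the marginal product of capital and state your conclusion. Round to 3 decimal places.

dynamically efficient; MPK ≈ 0.183

Capital per worker breaks even when investment replaces (n + δ)·k; here n + δ = 0.101.
Steady-state k*: s·k^0.29 = 0.101·k gives k* = (0.16/0.101)^(1/0.71) ≈ 1.9116.
MPK = 0.29·1.9116^(-0.71) ≈ 0.1831.
MPK > n+δ = 0.101, so the economy is dynamically efficient (under-saving).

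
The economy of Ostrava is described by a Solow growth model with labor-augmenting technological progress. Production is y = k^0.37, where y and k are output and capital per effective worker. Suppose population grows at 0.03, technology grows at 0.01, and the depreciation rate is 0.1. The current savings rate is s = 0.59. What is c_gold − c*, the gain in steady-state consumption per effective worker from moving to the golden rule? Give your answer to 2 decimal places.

Δc ≈ 0.16

Break-even investment rate: n + g + δ = 0.03 + 0.01 + 0.1 = 0.14.
Current steady state (s = 0.59): k* = (0.59/0.14)^(1/0.63) ≈ 9.8090, y* = 9.8090^0.37 ≈ 2.3276, c* = (1−0.59)·2.3276 ≈ 0.9543.
Golden rule sets MPK = n+g+δ: 0.37·k^(0.37−1) = 0.14, so k_gold = (0.37/0.14)^(1/0.63) ≈ 4.6769.
y_gold = 4.6769^0.37 ≈ 1.7696, c_gold = y_gold − 0.14·k_gold ≈ 1.1149.
Gain: Δc = 1.1149 − 0.9543 ≈ 0.1606.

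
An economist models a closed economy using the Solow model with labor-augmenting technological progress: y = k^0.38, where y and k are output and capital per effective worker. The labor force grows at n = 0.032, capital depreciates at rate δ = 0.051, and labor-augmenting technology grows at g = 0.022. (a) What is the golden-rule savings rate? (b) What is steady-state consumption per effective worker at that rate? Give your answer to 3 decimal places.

(a) s_gold = 0.380; (b) c_gold ≈ 1.364

Capital per effective worker breaks even when investment replaces (n + g + δ)·k; here n + g + δ = 0.105.
For Cobb-Douglas, s_gold equals capital's share: s_gold = 0.38.
Golden rule sets MPK = n+g+δ: 0.38·k^(0.38−1) = 0.105, so k_gold = (0.38/0.105)^(1/0.62) ≈ 7.9608.
y_gold = 7.9608^0.38 ≈ 2.1997; c_gold = (1−0.38)·y_gold ≈ 1.3638.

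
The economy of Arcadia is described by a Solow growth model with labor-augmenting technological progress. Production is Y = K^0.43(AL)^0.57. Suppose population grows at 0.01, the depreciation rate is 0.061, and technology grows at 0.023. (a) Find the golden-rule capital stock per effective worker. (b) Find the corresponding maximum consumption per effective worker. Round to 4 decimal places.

The effective depreciation rate is n + g + δ = 0.01 + 0.023 + 0.061 = 0.094.
Maximizing c = f(k) − (n+g+δ)·k gives f'(k) = n+g+δ, i.e. 0.43·k^(0.43−1) = 0.094, so k_gold = (0.43/0.094)^(1/0.57) ≈ 14.4043.
y_gold = 14.4043^0.43 ≈ 3.1488; c_gold = y_gold − 0.094·k_gold ≈ 1.7948.

(a) k_gold ≈ 14.4043; (b) c_gold ≈ 1.7948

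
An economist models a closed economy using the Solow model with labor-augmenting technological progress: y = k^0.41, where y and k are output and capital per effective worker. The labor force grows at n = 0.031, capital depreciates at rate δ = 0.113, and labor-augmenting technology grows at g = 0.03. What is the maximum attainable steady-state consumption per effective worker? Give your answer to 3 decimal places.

c_gold ≈ 1.070

The effective depreciation rate is n + g + δ = 0.031 + 0.03 + 0.113 = 0.174.
At the golden rule the marginal product of capital equals n+g+δ: 0.41·k^(0.41−1) = 0.174. Solving, k_gold = (0.41/0.174)^(1/0.59) ≈ 4.2747.
y_gold = 4.2747^0.41 ≈ 1.8141.
c_gold = y_gold − (n+g+δ)·k_gold = 1.8141 − 0.174·4.2747 ≈ 1.0703.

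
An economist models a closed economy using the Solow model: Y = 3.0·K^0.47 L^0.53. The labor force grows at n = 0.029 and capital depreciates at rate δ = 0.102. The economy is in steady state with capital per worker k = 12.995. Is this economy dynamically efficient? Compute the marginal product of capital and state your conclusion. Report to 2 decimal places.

The effective depreciation rate is n + δ = 0.029 + 0.102 = 0.131.
MPK = 0.47·3.0·k^(0.47−1) = 0.47·3.0·12.995^(-0.53) ≈ 0.3622.
MPK > 0.131, so the economy is dynamically efficient (under-saving).

dynamically efficient; MPK ≈ 0.36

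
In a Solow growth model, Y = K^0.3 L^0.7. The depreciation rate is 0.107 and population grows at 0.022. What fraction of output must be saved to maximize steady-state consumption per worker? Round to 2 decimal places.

n + δ = 0.022 + 0.107 = 0.129.
At the golden rule MPK = n+δ, and in any Cobb-Douglas steady state s = (n+δ)·k/y = MPK·k/y = capital's share 0.3.

s_gold = 0.30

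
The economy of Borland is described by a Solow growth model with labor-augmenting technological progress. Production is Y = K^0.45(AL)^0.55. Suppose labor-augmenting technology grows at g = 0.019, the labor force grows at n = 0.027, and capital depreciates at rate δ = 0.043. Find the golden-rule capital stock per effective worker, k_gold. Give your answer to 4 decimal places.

k_gold ≈ 19.0405

Capital per effective worker breaks even when investment replaces (n + g + δ)·k; here n + g + δ = 0.089.
Golden rule sets MPK = n+g+δ: 0.45·k^(0.45−1) = 0.089, so k_gold = (0.45/0.089)^(1/0.55) ≈ 19.0405.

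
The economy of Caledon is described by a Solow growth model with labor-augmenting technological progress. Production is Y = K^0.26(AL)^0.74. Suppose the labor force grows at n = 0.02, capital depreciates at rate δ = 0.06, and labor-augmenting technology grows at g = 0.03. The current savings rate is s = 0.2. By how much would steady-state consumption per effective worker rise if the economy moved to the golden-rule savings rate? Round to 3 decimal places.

Capital per effective worker breaks even when investment replaces (n + g + δ)·k; here n + g + δ = 0.11.
Current steady state (s = 0.2): k* = (0.2/0.11)^(1/0.74) ≈ 2.2432, y* = 2.2432^0.26 ≈ 1.2337, c* = (1−0.2)·1.2337 ≈ 0.9870.
At the golden rule the marginal product of capital equals n+g+δ: 0.26·k^(0.26−1) = 0.11. Solving, k_gold = (0.26/0.11)^(1/0.74) ≈ 3.1977.
y_gold = 3.1977^0.26 ≈ 1.3529, c_gold = y_gold − 0.11·k_gold ≈ 1.0011.
Gain: Δc = 1.0011 − 0.9870 ≈ 0.0141.

Δc ≈ 0.014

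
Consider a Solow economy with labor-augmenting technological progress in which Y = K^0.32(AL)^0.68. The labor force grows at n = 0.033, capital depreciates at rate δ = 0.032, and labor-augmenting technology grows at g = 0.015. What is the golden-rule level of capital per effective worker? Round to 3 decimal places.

Break-even investment rate: n + g + δ = 0.033 + 0.015 + 0.032 = 0.08.
Golden rule sets MPK = n+g+δ: 0.32·k^(0.32−1) = 0.08, so k_gold = (0.32/0.08)^(1/0.68) ≈ 7.6804.

k_gold ≈ 7.680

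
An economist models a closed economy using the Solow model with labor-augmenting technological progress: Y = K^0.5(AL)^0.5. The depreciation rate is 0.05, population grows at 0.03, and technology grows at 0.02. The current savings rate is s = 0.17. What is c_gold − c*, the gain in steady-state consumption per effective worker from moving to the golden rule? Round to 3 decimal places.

n + g + δ = 0.03 + 0.02 + 0.05 = 0.1.
Current steady state (s = 0.17): k* = (0.17/0.1)^(1/0.5) ≈ 2.8900, y* = 2.8900^0.5 ≈ 1.7000, c* = (1−0.17)·1.7000 ≈ 1.4110.
Golden rule sets MPK = n+g+δ: 0.5·k^(0.5−1) = 0.1, so k_gold = (0.5/0.1)^(1/0.5) ≈ 25.0000.
y_gold = 25.0000^0.5 ≈ 5.0000, c_gold = y_gold − 0.1·k_gold ≈ 2.5000.
Gain: Δc = 2.5000 − 1.4110 ≈ 1.0890.

Δc ≈ 1.089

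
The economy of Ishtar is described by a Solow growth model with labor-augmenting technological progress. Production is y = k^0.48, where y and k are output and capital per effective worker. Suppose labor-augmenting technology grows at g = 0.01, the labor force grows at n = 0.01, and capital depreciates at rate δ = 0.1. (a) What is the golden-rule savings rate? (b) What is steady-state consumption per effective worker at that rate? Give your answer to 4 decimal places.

(a) s_gold = 0.4800; (b) c_gold ≈ 1.8696

Break-even investment rate: n + g + δ = 0.01 + 0.01 + 0.1 = 0.12.
For Cobb-Douglas, s_gold equals capital's share: s_gold = 0.48.
Setting f'(k) = n+g+δ gives 0.48·k^(0.48−1) = 0.12, hence k_gold = (0.48/0.12)^(1/0.52) ≈ 14.3816.
y_gold = 14.3816^0.48 ≈ 3.5954; c_gold = (1−0.48)·y_gold ≈ 1.8696.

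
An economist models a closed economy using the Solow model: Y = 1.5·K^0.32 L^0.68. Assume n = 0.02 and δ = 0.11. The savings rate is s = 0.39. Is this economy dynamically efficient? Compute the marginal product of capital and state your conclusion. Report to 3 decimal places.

The effective depreciation rate is n + δ = 0.02 + 0.11 = 0.13.
Steady-state k*: s·A·k^0.32 = 0.13·k gives k* = (0.39·1.5/0.13)^(1/0.68) ≈ 9.1329.
MPK = 0.32·1.5·9.1329^(-0.68) ≈ 0.1067.
MPK < n+δ = 0.13, so the economy is dynamically inefficient (over-saving).

dynamically inefficient; MPK ≈ 0.107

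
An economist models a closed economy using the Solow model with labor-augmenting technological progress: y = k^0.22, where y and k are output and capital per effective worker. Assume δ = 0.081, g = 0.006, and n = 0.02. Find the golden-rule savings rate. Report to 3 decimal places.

s_gold = 0.220

Break-even investment rate: n + g + δ = 0.02 + 0.006 + 0.081 = 0.107.
At the golden rule MPK = n+g+δ, and in any Cobb-Douglas steady state s = (n+g+δ)·k/y = MPK·k/y = capital's share 0.22.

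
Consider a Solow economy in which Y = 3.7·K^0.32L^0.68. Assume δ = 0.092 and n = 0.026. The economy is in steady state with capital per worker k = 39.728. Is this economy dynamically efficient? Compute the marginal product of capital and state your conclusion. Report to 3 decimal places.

dynamically inefficient; MPK ≈ 0.097

Capital per worker breaks even when investment replaces (n + δ)·k; here n + δ = 0.118.
MPK = 0.32·3.7·k^(0.32−1) = 0.32·3.7·39.728^(-0.68) ≈ 0.0968.
MPK < 0.118, so the economy is dynamically inefficient (over-saving).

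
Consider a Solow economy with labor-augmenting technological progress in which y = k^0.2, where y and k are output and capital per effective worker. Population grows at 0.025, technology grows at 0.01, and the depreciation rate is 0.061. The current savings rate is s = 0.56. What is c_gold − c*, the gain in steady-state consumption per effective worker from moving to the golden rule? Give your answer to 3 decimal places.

n + g + δ = 0.025 + 0.01 + 0.061 = 0.096.
Current steady state (s = 0.56): k* = (0.56/0.096)^(1/0.8) ≈ 9.0656, y* = 9.0656^0.2 ≈ 1.5541, c* = (1−0.56)·1.5541 ≈ 0.6838.
Golden rule sets MPK = n+g+δ: 0.2·k^(0.2−1) = 0.096, so k_gold = (0.2/0.096)^(1/0.8) ≈ 2.5029.
y_gold = 2.5029^0.2 ≈ 1.2014, c_gold = y_gold − 0.096·k_gold ≈ 0.9611.
Gain: Δc = 0.9611 − 0.6838 ≈ 0.2773.

Δc ≈ 0.277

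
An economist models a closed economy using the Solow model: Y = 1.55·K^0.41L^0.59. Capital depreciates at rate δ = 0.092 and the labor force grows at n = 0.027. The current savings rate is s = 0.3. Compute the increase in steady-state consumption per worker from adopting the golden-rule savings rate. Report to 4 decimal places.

Δc ≈ 0.1320

Capital per worker breaks even when investment replaces (n + δ)·k; here n + δ = 0.119.
Current steady state (s = 0.3): k* = (0.3·1.55/0.119)^(1/0.59) ≈ 10.0747, y* = 1.55·10.0747^0.41 ≈ 3.9963, c* = (1−0.3)·3.9963 ≈ 2.7974.
Setting f'(k) = n+δ gives 0.41·1.55·k^(0.41−1) = 0.119, hence k_gold = (0.41·1.55/0.119)^(1/0.59) ≈ 17.1067.
y_gold = 1.55·17.1067^0.41 ≈ 4.9651, c_gold = y_gold − 0.119·k_gold ≈ 2.9294.
Gain: Δc = 2.9294 − 2.7974 ≈ 0.1320.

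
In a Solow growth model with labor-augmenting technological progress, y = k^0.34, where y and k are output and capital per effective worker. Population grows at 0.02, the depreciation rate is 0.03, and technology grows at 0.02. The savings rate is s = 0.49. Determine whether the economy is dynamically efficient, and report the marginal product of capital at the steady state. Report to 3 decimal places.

dynamically inefficient; MPK ≈ 0.049

Break-even investment rate: n + g + δ = 0.02 + 0.02 + 0.03 = 0.07.
Steady-state k*: s·k^0.34 = 0.07·k gives k* = (0.49/0.07)^(1/0.66) ≈ 19.0744.
MPK = 0.34·19.0744^(-0.66) ≈ 0.0486.
MPK < n+g+δ = 0.07, so the economy is dynamically inefficient (over-saving).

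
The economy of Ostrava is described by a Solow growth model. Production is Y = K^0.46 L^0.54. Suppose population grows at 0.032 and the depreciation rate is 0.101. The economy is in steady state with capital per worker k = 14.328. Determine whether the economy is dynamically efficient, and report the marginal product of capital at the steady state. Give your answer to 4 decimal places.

n + δ = 0.032 + 0.101 = 0.133.
MPK = 0.46·k^(0.46−1) = 0.46·14.328^(-0.54) ≈ 0.1092.
MPK < 0.133, so the economy is dynamically inefficient (over-saving).

dynamically inefficient; MPK ≈ 0.1092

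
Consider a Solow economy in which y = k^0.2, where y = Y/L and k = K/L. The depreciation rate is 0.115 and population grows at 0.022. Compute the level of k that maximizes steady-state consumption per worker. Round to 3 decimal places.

The effective depreciation rate is n + δ = 0.022 + 0.115 = 0.137.
At the golden rule the marginal product of capital equals n+δ: 0.2·k^(0.2−1) = 0.137. Solving, k_gold = (0.2/0.137)^(1/0.8) ≈ 1.6047.

k_gold ≈ 1.605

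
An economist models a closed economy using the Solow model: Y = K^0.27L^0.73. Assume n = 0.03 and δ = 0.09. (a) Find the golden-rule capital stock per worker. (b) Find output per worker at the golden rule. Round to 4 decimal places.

(a) k_gold ≈ 3.0370; (b) y_gold ≈ 1.3498

Break-even investment rate: n + δ = 0.03 + 0.09 = 0.12.
Maximizing c = f(k) − (n+δ)·k gives f'(k) = n+δ, i.e. 0.27·k^(0.27−1) = 0.12, so k_gold = (0.27/0.12)^(1/0.73) ≈ 3.0370.
y_gold = 3.0370^0.27 ≈ 1.3498.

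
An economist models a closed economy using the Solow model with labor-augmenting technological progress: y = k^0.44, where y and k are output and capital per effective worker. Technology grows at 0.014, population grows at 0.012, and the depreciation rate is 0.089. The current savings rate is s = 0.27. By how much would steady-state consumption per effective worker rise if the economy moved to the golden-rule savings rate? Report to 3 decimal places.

Δc ≈ 0.180

Capital per effective worker breaks even when investment replaces (n + g + δ)·k; here n + g + δ = 0.115.
Current steady state (s = 0.27): k* = (0.27/0.115)^(1/0.56) ≈ 4.5910, y* = 4.5910^0.44 ≈ 1.9554, c* = (1−0.27)·1.9554 ≈ 1.4274.
Maximizing c = f(k) − (n+g+δ)·k gives f'(k) = n+g+δ, i.e. 0.44·k^(0.44−1) = 0.115, so k_gold = (0.44/0.115)^(1/0.56) ≈ 10.9808.
y_gold = 10.9808^0.44 ≈ 2.8700, c_gold = y_gold − 0.115·k_gold ≈ 1.6072.
Gain: Δc = 1.6072 − 1.4274 ≈ 0.1797.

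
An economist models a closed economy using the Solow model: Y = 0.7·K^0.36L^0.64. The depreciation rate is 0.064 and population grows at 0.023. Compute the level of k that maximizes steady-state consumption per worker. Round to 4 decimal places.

k_gold ≈ 5.2685

The effective depreciation rate is n + δ = 0.023 + 0.064 = 0.087.
Golden rule sets MPK = n+δ: 0.36·0.7·k^(0.36−1) = 0.087, so k_gold = (0.36·0.7/0.087)^(1/0.64) ≈ 5.2685.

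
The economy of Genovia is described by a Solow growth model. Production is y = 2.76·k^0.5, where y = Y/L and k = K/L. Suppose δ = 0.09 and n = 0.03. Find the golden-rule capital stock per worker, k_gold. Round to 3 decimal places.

k_gold ≈ 132.250

Break-even investment rate: n + δ = 0.03 + 0.09 = 0.12.
Maximizing c = f(k) − (n+δ)·k gives f'(k) = n+δ, i.e. 0.5·2.76·k^(0.5−1) = 0.12, so k_gold = (0.5·2.76/0.12)^(1/0.5) ≈ 132.2500.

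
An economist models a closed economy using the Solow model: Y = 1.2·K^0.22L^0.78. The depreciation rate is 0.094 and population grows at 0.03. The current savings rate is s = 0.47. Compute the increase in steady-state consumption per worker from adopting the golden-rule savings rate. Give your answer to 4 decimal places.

Δc ≈ 0.1833

n + δ = 0.03 + 0.094 = 0.124.
Current steady state (s = 0.47): k* = (0.47·1.2/0.124)^(1/0.78) ≈ 6.9728, y* = 1.2·6.9728^0.22 ≈ 1.8396, c* = (1−0.47)·1.8396 ≈ 0.9750.
Golden rule sets MPK = n+δ: 0.22·1.2·k^(0.22−1) = 0.124, so k_gold = (0.22·1.2/0.124)^(1/0.78) ≈ 2.6348.
y_gold = 1.2·2.6348^0.22 ≈ 1.4851, c_gold = y_gold − 0.124·k_gold ≈ 1.1584.
Gain: Δc = 1.1584 − 0.9750 ≈ 0.1833.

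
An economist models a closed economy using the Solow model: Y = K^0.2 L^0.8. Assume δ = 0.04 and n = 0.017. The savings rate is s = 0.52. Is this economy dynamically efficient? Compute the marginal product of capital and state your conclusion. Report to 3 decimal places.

dynamically inefficient; MPK ≈ 0.022

n + δ = 0.017 + 0.04 = 0.057.
Steady-state k*: s·k^0.2 = 0.057·k gives k* = (0.52/0.057)^(1/0.8) ≈ 15.8548.
MPK = 0.2·15.8548^(-0.8) ≈ 0.0219.
MPK < n+δ = 0.057, so the economy is dynamically inefficient (over-saving).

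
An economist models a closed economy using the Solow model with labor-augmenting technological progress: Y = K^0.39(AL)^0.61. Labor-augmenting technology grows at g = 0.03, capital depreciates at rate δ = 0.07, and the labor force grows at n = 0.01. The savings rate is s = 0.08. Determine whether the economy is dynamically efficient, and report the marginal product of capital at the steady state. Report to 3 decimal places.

Capital per effective worker breaks even when investment replaces (n + g + δ)·k; here n + g + δ = 0.11.
Steady-state k*: s·k^0.39 = 0.11·k gives k* = (0.08/0.11)^(1/0.61) ≈ 0.5933.
MPK = 0.39·0.5933^(-0.61) ≈ 0.5363.
MPK > n+g+δ = 0.11, so the economy is dynamically efficient (under-saving).

dynamically efficient; MPK ≈ 0.536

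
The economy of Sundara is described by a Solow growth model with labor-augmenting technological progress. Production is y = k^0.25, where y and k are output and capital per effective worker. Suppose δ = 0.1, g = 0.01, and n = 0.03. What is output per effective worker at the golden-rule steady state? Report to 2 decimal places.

n + g + δ = 0.03 + 0.01 + 0.1 = 0.14.
Golden rule sets MPK = n+g+δ: 0.25·k^(0.25−1) = 0.14, so k_gold = (0.25/0.14)^(1/0.75) ≈ 2.1665.
Output: y_gold = k_gold^0.25 = 2.1665^0.25 ≈ 1.2132.

y_gold ≈ 1.21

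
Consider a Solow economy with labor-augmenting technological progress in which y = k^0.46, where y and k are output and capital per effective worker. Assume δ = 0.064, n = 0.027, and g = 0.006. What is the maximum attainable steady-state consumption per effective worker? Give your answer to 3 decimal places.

c_gold ≈ 2.033

Break-even investment rate: n + g + δ = 0.027 + 0.006 + 0.064 = 0.097.
At the golden rule the marginal product of capital equals n+g+δ: 0.46·k^(0.46−1) = 0.097. Solving, k_gold = (0.46/0.097)^(1/0.54) ≈ 17.8577.
y_gold = 17.8577^0.46 ≈ 3.7657.
c_gold = y_gold − (n+g+δ)·k_gold = 3.7657 − 0.097·17.8577 ≈ 2.0335.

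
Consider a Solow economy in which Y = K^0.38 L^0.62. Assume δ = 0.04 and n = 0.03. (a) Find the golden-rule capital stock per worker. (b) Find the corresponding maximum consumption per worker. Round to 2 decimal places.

(a) k_gold ≈ 15.31; (b) c_gold ≈ 1.75

n + δ = 0.03 + 0.04 = 0.07.
Golden rule sets MPK = n+δ: 0.38·k^(0.38−1) = 0.07, so k_gold = (0.38/0.07)^(1/0.62) ≈ 15.3101.
y_gold = 15.3101^0.38 ≈ 2.8203; c_gold = y_gold − 0.07·k_gold ≈ 1.7486.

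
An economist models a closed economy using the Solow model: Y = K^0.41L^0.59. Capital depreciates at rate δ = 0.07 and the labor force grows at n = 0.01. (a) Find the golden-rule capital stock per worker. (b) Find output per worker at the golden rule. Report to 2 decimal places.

(a) k_gold ≈ 15.95; (b) y_gold ≈ 3.11

n + δ = 0.01 + 0.07 = 0.08.
Setting f'(k) = n+δ gives 0.41·k^(0.41−1) = 0.08, hence k_gold = (0.41/0.08)^(1/0.59) ≈ 15.9541.
y_gold = 15.9541^0.41 ≈ 3.1130.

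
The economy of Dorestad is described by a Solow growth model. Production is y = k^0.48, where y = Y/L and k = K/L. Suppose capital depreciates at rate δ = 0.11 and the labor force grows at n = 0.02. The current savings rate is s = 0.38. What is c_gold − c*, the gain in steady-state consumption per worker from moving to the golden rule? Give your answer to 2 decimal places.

Capital per worker breaks even when investment replaces (n + δ)·k; here n + δ = 0.13.
Current steady state (s = 0.38): k* = (0.38/0.13)^(1/0.52) ≈ 7.8677, y* = 7.8677^0.48 ≈ 2.6916, c* = (1−0.38)·2.6916 ≈ 1.6688.
Maximizing c = f(k) − (n+δ)·k gives f'(k) = n+δ, i.e. 0.48·k^(0.48−1) = 0.13, so k_gold = (0.48/0.13)^(1/0.52) ≈ 12.3298.
y_gold = 12.3298^0.48 ≈ 3.3393, c_gold = y_gold − 0.13·k_gold ≈ 1.7365.
Gain: Δc = 1.7365 − 1.6688 ≈ 0.0677.

Δc ≈ 0.07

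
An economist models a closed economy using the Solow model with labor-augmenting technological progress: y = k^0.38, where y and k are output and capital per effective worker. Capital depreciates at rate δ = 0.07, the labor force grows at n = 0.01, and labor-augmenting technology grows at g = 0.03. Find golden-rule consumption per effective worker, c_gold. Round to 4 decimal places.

c_gold ≈ 1.3255

Capital per effective worker breaks even when investment replaces (n + g + δ)·k; here n + g + δ = 0.11.
Maximizing c = f(k) − (n+g+δ)·k gives f'(k) = n+g+δ, i.e. 0.38·k^(0.38−1) = 0.11, so k_gold = (0.38/0.11)^(1/0.62) ≈ 7.3854.
y_gold = 7.3854^0.38 ≈ 2.1379.
c_gold = y_gold − (n+g+δ)·k_gold = 2.1379 − 0.11·7.3854 ≈ 1.3255.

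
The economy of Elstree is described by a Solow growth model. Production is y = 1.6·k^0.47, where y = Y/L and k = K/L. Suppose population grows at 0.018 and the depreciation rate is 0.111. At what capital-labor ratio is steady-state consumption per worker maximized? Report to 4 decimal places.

k_gold ≈ 27.8344

Capital per worker breaks even when investment replaces (n + δ)·k; here n + δ = 0.129.
At the golden rule the marginal product of capital equals n+δ: 0.47·1.6·k^(0.47−1) = 0.129. Solving, k_gold = (0.47·1.6/0.129)^(1/0.53) ≈ 27.8344.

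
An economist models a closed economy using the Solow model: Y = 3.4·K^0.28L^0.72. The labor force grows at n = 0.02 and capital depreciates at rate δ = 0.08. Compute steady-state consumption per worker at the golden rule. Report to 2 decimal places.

Break-even investment rate: n + δ = 0.02 + 0.08 = 0.1.
Maximizing c = f(k) − (n+δ)·k gives f'(k) = n+δ, i.e. 0.28·3.4·k^(0.28−1) = 0.1, so k_gold = (0.28·3.4/0.1)^(1/0.72) ≈ 22.8675.
y_gold = 3.4·22.8675^0.28 ≈ 8.1670.
c_gold = y_gold − (n+δ)·k_gold = 8.1670 − 0.1·22.8675 ≈ 5.8802.

c_gold ≈ 5.88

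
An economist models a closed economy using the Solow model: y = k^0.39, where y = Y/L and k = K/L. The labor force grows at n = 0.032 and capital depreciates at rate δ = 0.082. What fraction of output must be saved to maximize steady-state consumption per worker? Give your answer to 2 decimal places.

Capital per worker breaks even when investment replaces (n + δ)·k; here n + δ = 0.114.
At the golden rule MPK = n+δ, and in any Cobb-Douglas steady state s = (n+δ)·k/y = MPK·k/y = capital's share 0.39.

s_gold = 0.39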